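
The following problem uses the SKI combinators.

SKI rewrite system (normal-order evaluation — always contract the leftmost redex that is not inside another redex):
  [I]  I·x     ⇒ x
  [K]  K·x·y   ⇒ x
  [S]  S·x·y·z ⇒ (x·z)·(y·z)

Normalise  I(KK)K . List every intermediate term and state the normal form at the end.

  start: I(KK)K
  step 1: KKK
  step 2: K

Answer: normal form = K  (in 2 steps)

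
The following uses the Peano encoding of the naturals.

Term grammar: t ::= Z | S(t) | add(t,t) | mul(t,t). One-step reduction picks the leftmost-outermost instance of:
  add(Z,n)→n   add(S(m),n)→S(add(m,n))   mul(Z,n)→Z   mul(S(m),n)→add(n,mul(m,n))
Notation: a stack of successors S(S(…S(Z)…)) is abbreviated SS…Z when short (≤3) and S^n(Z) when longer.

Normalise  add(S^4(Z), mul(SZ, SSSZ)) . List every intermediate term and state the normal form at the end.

Answer: normal form = S^7(Z)  (in 11 steps)

Reduction:
  start: add(S^4(Z), mul(SZ, SSSZ))
  step 1: S(add(SSSZ, mul(SZ, SSSZ)))
  step 2: S(S(add(SSZ, mul(SZ, SSSZ))))
  step 3: S(S(S(add(SZ, mul(SZ, SSSZ)))))
  step 4: S(S(S(S(add(Z, mul(SZ, SSSZ))))))
  step 5: S(S(S(S(mul(SZ, SSSZ)))))
  step 6: S(S(S(S(add(SSSZ, mul(Z, SSSZ))))))
  step 7: S(S(S(S(S(add(SSZ, mul(Z, SSSZ)))))))
  step 8: S(S(S(S(S(S(add(SZ, mul(Z, SSSZ))))))))
  step 9: S(S(S(S(S(S(S(add(Z, mul(Z, SSSZ)))))))))
  step 10: S(S(S(S(S(S(S(mul(Z, SSSZ))))))))
  step 11: S^7(Z)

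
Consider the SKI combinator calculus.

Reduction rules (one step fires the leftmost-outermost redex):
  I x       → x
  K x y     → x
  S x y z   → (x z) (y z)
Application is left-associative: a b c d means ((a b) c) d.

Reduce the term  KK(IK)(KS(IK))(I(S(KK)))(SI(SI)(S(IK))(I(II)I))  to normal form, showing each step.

Answer: normal form = SI  (in 11 steps)

Working:
  start: KK(IK)(KS(IK))(I(S(KK)))(SI(SI)(S(IK))(I(II)I))
  step 1: K(KS(IK))(I(S(KK)))(SI(SI)(S(IK))(I(II)I))
  step 2: KS(IK)(SI(SI)(S(IK))(I(II)I))
  step 3: S(SI(SI)(S(IK))(I(II)I))
  step 4: S(I(S(IK))(SI(S(IK)))(I(II)I))
  step 5: S(S(IK)(SI(S(IK)))(I(II)I))
  step 6: S(IK(I(II)I)(SI(S(IK))(I(II)I)))
  step 7: S(K(I(II)I)(SI(S(IK))(I(II)I)))
  step 8: S(I(II)I)
  step 9: S(III)
  step 10: S(II)
  step 11: SI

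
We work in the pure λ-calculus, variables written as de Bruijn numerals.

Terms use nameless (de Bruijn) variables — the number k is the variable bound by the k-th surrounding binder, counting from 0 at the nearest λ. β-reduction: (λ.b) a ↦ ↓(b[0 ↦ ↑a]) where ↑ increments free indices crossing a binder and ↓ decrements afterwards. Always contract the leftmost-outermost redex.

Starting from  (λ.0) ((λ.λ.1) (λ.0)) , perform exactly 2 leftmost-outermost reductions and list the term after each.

  start: (λ.0) ((λ.λ.1) (λ.0))
  step 1: (λ.λ.1) (λ.0)
  step 2: λ.λ.0

Answer: after 2 steps: λ.λ.0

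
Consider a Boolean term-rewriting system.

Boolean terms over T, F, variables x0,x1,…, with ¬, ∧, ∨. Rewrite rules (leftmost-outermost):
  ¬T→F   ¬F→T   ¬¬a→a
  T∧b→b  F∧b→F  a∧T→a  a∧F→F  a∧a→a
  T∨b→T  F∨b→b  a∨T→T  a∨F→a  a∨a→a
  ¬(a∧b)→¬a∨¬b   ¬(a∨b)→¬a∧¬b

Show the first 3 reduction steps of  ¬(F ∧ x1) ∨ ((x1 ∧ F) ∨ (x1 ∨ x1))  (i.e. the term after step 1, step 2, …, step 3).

  start: ¬(F ∧ x1) ∨ ((x1 ∧ F) ∨ (x1 ∨ x1))
  [1] (¬F ∨ ¬x1) ∨ ((x1 ∧ F) ∨ (x1 ∨ x1))
  [2] (T ∨ ¬x1) ∨ ((x1 ∧ F) ∨ (x1 ∨ x1))
  [3] T ∨ ((x1 ∧ F) ∨ (x1 ∨ x1))

Answer: after 3 steps: T ∨ ((x1 ∧ F) ∨ (x1 ∨ x1))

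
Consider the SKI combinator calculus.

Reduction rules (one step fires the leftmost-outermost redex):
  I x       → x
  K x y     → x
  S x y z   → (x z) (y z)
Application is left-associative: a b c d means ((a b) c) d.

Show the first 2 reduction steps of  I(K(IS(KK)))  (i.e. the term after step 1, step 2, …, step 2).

  start: I(K(IS(KK)))
  [1] K(IS(KK))
  [2] K(S(KK))

Answer: after 2 steps: K(S(KK))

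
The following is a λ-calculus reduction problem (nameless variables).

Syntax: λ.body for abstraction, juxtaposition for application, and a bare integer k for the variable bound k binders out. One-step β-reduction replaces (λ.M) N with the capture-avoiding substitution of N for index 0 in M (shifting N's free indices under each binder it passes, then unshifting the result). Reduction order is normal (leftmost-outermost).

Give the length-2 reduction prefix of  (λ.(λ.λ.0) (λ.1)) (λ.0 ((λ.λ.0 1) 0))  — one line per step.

Answer: after 2 steps: λ.0

Derivation:
  start: (λ.(λ.λ.0) (λ.1)) (λ.0 ((λ.λ.0 1) 0))
  step 1: (λ.λ.0) (λ.λ.0 ((λ.λ.0 1) 0))
  step 2: λ.0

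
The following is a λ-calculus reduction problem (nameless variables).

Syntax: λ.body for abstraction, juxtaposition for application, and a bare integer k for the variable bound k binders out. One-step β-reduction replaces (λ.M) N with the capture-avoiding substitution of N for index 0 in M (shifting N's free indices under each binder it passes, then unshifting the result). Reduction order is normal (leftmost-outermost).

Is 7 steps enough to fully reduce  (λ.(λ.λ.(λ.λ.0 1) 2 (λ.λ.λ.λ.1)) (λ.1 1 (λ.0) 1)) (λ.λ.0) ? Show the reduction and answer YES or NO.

Answer: YES — reaches normal form λ.λ.λ.λ.1 in 5 ≤ 7 steps

Working:
  start: (λ.(λ.λ.(λ.λ.0 1) 2 (λ.λ.λ.λ.1)) (λ.1 1 (λ.0) 1)) (λ.λ.0)
  step 1: (λ.λ.(λ.λ.0 1) (λ.λ.0) (λ.λ.λ.λ.1)) (λ.(λ.λ.0) (λ.λ.0) (λ.0) (λ.λ.0))
  step 2: λ.(λ.λ.0 1) (λ.λ.0) (λ.λ.λ.λ.1)
  step 3: λ.(λ.0 (λ.λ.0)) (λ.λ.λ.λ.1)
  step 4: λ.(λ.λ.λ.λ.1) (λ.λ.0)
  step 5: λ.λ.λ.λ.1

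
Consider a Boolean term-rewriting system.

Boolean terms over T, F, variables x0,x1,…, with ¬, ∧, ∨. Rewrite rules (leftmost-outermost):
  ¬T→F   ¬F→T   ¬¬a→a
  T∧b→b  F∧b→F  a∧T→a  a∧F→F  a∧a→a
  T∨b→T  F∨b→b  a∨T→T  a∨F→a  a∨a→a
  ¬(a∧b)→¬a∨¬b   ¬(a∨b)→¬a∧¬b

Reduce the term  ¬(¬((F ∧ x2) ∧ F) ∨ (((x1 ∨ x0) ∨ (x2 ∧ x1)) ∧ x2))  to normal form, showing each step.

Answer: normal form = F  (in 4 steps)

Derivation:
  start: ¬(¬((F ∧ x2) ∧ F) ∨ (((x1 ∨ x0) ∨ (x2 ∧ x1)) ∧ x2))
  →1  ¬¬((F ∧ x2) ∧ F) ∧ ¬(((x1 ∨ x0) ∨ (x2 ∧ x1)) ∧ x2)
  →2  ((F ∧ x2) ∧ F) ∧ ¬(((x1 ∨ x0) ∨ (x2 ∧ x1)) ∧ x2)
  →3  F ∧ ¬(((x1 ∨ x0) ∨ (x2 ∧ x1)) ∧ x2)
  →4  F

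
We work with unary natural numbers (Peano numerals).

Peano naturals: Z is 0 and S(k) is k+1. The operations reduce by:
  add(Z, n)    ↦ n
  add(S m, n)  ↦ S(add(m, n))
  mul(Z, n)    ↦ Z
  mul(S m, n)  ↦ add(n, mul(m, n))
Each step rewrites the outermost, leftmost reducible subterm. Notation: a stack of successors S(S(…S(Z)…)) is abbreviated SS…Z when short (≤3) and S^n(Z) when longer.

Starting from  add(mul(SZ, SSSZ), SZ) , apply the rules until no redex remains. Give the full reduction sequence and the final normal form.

Answer: normal form = S^4(Z)  (in 10 steps)

Derivation:
  start: add(mul(SZ, SSSZ), SZ)
  [1] add(add(SSSZ, mul(Z, SSSZ)), SZ)
  [2] add(S(add(SSZ, mul(Z, SSSZ))), SZ)
  [3] S(add(add(SSZ, mul(Z, SSSZ)), SZ))
  [4] S(add(S(add(SZ, mul(Z, SSSZ))), SZ))
  [5] S(S(add(add(SZ, mul(Z, SSSZ)), SZ)))
  [6] S(S(add(S(add(Z, mul(Z, SSSZ))), SZ)))
  [7] S(S(S(add(add(Z, mul(Z, SSSZ)), SZ))))
  [8] S(S(S(add(mul(Z, SSSZ), SZ))))
  [9] S(S(S(add(Z, SZ))))
  [10] S^4(Z)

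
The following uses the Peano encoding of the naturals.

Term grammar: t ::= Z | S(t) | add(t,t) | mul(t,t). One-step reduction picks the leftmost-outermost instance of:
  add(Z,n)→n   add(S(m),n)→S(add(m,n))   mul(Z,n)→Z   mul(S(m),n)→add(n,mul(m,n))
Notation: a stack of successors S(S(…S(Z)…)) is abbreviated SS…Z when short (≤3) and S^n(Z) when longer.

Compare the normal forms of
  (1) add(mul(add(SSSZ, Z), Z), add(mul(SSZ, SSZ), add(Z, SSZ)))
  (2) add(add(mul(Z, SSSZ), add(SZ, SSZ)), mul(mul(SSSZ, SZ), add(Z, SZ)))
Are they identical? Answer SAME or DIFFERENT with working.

Term A:
  start: add(mul(add(SSSZ, Z), Z), add(mul(SSZ, SSZ), add(Z, SSZ)))
  [1] add(mul(S(add(SSZ, Z)), Z), add(mul(SSZ, SSZ), add(Z, SSZ)))
  [2] add(add(Z, mul(add(SSZ, Z), Z)), add(mul(SSZ, SSZ), add(Z, SSZ)))
  [3] add(mul(add(SSZ, Z), Z), add(mul(SSZ, SSZ), add(Z, SSZ)))
  [4] add(mul(S(add(SZ, Z)), Z), add(mul(SSZ, SSZ), add(Z, SSZ)))
  [5] add(add(Z, mul(add(SZ, Z), Z)), add(mul(SSZ, SSZ), add(Z, SSZ)))
  [6] add(mul(add(SZ, Z), Z), add(mul(SSZ, SSZ), add(Z, SSZ)))
  [7] add(mul(S(add(Z, Z)), Z), add(mul(SSZ, SSZ), add(Z, SSZ)))
  [8] add(add(Z, mul(add(Z, Z), Z)), add(mul(SSZ, SSZ), add(Z, SSZ)))
  [9] add(mul(add(Z, Z), Z), add(mul(SSZ, SSZ), add(Z, SSZ)))
  [10] add(mul(Z, Z), add(mul(SSZ, SSZ), add(Z, SSZ)))
  [11] add(Z, add(mul(SSZ, SSZ), add(Z, SSZ)))
  [12] add(mul(SSZ, SSZ), add(Z, SSZ))
  [13] add(add(SSZ, mul(SZ, SSZ)), add(Z, SSZ))
  [14] add(S(add(SZ, mul(SZ, SSZ))), add(Z, SSZ))
  [15] S(add(add(SZ, mul(SZ, SSZ)), add(Z, SSZ)))
  [16] S(add(S(add(Z, mul(SZ, SSZ))), add(Z, SSZ)))
  [17] S(S(add(add(Z, mul(SZ, SSZ)), add(Z, SSZ))))
  [18] S(S(add(mul(SZ, SSZ), add(Z, SSZ))))
  [19] S(S(add(add(SSZ, mul(Z, SSZ)), add(Z, SSZ))))
  [20] S(S(add(S(add(SZ, mul(Z, SSZ))), add(Z, SSZ))))
  [21] S(S(S(add(add(SZ, mul(Z, SSZ)), add(Z, SSZ)))))
  [22] S(S(S(add(S(add(Z, mul(Z, SSZ))), add(Z, SSZ)))))
  [23] S(S(S(S(add(add(Z, mul(Z, SSZ)), add(Z, SSZ))))))
  [24] S(S(S(S(add(mul(Z, SSZ), add(Z, SSZ))))))
  [25] S(S(S(S(add(Z, add(Z, SSZ))))))
  [26] S(S(S(S(add(Z, SSZ)))))
  [27] S^6(Z)

Term B:
  start: add(add(mul(Z, SSSZ), add(SZ, SSZ)), mul(mul(SSSZ, SZ), add(Z, SZ)))
  [1] add(add(Z, add(SZ, SSZ)), mul(mul(SSSZ, SZ), add(Z, SZ)))
  [2] add(add(SZ, SSZ), mul(mul(SSSZ, SZ), add(Z, SZ)))
  [3] add(S(add(Z, SSZ)), mul(mul(SSSZ, SZ), add(Z, SZ)))
  [4] S(add(add(Z, SSZ), mul(mul(SSSZ, SZ), add(Z, SZ))))
  [5] S(add(SSZ, mul(mul(SSSZ, SZ), add(Z, SZ))))
  [6] S(S(add(SZ, mul(mul(SSSZ, SZ), add(Z, SZ)))))
  [7] S(S(S(add(Z, mul(mul(SSSZ, SZ), add(Z, SZ))))))
  [8] S(S(S(mul(mul(SSSZ, SZ), add(Z, SZ)))))
  [9] S(S(S(mul(add(SZ, mul(SSZ, SZ)), add(Z, SZ)))))
  [10] S(S(S(mul(S(add(Z, mul(SSZ, SZ))), add(Z, SZ)))))
  [11] S(S(S(add(add(Z, SZ), mul(add(Z, mul(SSZ, SZ)), add(Z, SZ))))))
  [12] S(S(S(add(SZ, mul(add(Z, mul(SSZ, SZ)), add(Z, SZ))))))
  [13] S(S(S(S(add(Z, mul(add(Z, mul(SSZ, SZ)), add(Z, SZ)))))))
  [14] S(S(S(S(mul(add(Z, mul(SSZ, SZ)), add(Z, SZ))))))
  [15] S(S(S(S(mul(mul(SSZ, SZ), add(Z, SZ))))))
  [16] S(S(S(S(mul(add(SZ, mul(SZ, SZ)), add(Z, SZ))))))
  [17] S(S(S(S(mul(S(add(Z, mul(SZ, SZ))), add(Z, SZ))))))
  [18] S(S(S(S(add(add(Z, SZ), mul(add(Z, mul(SZ, SZ)), add(Z, SZ)))))))
  [19] S(S(S(S(add(SZ, mul(add(Z, mul(SZ, SZ)), add(Z, SZ)))))))
  [20] S(S(S(S(S(add(Z, mul(add(Z, mul(SZ, SZ)), add(Z, SZ))))))))
  [21] S(S(S(S(S(mul(add(Z, mul(SZ, SZ)), add(Z, SZ)))))))
  [22] S(S(S(S(S(mul(mul(SZ, SZ), add(Z, SZ)))))))
  [23] S(S(S(S(S(mul(add(SZ, mul(Z, SZ)), add(Z, SZ)))))))
  [24] S(S(S(S(S(mul(S(add(Z, mul(Z, SZ))), add(Z, SZ)))))))
  [25] S(S(S(S(S(add(add(Z, SZ), mul(add(Z, mul(Z, SZ)), add(Z, SZ))))))))
  [26] S(S(S(S(S(add(SZ, mul(add(Z, mul(Z, SZ)), add(Z, SZ))))))))
  [27] S(S(S(S(S(S(add(Z, mul(add(Z, mul(Z, SZ)), add(Z, SZ)))))))))
  [28] S(S(S(S(S(S(mul(add(Z, mul(Z, SZ)), add(Z, SZ))))))))
  [29] S(S(S(S(S(S(mul(mul(Z, SZ), add(Z, SZ))))))))
  [30] S(S(S(S(S(S(mul(Z, add(Z, SZ))))))))
  [31] S^6(Z)

Answer: SAME — A ⇓ S^6(Z), B ⇓ S^6(Z)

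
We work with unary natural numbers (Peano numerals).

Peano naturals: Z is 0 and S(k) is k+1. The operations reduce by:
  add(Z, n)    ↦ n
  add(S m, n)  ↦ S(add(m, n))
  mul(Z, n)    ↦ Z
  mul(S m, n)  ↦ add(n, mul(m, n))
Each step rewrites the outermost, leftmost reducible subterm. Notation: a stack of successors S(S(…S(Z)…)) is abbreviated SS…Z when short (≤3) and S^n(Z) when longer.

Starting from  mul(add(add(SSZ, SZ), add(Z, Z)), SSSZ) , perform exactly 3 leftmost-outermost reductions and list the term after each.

  start: mul(add(add(SSZ, SZ), add(Z, Z)), SSSZ)
  step 1: mul(add(S(add(SZ, SZ)), add(Z, Z)), SSSZ)
  step 2: mul(S(add(add(SZ, SZ), add(Z, Z))), SSSZ)
  step 3: add(SSSZ, mul(add(add(SZ, SZ), add(Z, Z)), SSSZ))

Answer: after 3 steps: add(SSSZ, mul(add(add(SZ, SZ), add(Z, Z)), SSSZ))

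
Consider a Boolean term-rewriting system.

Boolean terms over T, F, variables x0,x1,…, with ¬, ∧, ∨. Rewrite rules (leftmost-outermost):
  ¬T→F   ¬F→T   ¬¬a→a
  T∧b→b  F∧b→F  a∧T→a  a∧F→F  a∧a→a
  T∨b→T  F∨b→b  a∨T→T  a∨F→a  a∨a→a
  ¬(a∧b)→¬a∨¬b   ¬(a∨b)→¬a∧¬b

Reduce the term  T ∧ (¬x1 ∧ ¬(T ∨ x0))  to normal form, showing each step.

Answer: normal form = F  (in 5 steps)

Reduction:
  start: T ∧ (¬x1 ∧ ¬(T ∨ x0))
  →1  ¬x1 ∧ ¬(T ∨ x0)
  →2  ¬x1 ∧ (¬T ∧ ¬x0)
  →3  ¬x1 ∧ (F ∧ ¬x0)
  →4  ¬x1 ∧ F
  →5  F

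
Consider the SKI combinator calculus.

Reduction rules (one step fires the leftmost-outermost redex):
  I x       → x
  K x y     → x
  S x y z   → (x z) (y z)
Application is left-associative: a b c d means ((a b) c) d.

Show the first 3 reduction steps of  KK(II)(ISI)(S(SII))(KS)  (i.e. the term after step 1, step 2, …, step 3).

  start: KK(II)(ISI)(S(SII))(KS)
  →1  K(ISI)(S(SII))(KS)
  →2  ISI(KS)
  →3  SI(KS)

Answer: after 3 steps: SI(KS)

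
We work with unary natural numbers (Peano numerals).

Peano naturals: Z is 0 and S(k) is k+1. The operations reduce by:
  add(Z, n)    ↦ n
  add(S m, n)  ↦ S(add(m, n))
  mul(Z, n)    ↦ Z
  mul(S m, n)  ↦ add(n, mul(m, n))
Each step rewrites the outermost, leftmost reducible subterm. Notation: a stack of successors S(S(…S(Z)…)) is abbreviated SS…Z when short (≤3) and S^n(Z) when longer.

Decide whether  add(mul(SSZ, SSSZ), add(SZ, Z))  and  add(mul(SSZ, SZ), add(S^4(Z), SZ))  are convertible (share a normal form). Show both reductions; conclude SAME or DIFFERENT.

Term A:
  start: add(mul(SSZ, SSSZ), add(SZ, Z))
  [1] add(add(SSSZ, mul(SZ, SSSZ)), add(SZ, Z))
  [2] add(S(add(SSZ, mul(SZ, SSSZ))), add(SZ, Z))
  [3] S(add(add(SSZ, mul(SZ, SSSZ)), add(SZ, Z)))
  [4] S(add(S(add(SZ, mul(SZ, SSSZ))), add(SZ, Z)))
  [5] S(S(add(add(SZ, mul(SZ, SSSZ)), add(SZ, Z))))
  [6] S(S(add(S(add(Z, mul(SZ, SSSZ))), add(SZ, Z))))
  [7] S(S(S(add(add(Z, mul(SZ, SSSZ)), add(SZ, Z)))))
  [8] S(S(S(add(mul(SZ, SSSZ), add(SZ, Z)))))
  [9] S(S(S(add(add(SSSZ, mul(Z, SSSZ)), add(SZ, Z)))))
  [10] S(S(S(add(S(add(SSZ, mul(Z, SSSZ))), add(SZ, Z)))))
  [11] S(S(S(S(add(add(SSZ, mul(Z, SSSZ)), add(SZ, Z))))))
  [12] S(S(S(S(add(S(add(SZ, mul(Z, SSSZ))), add(SZ, Z))))))
  [13] S(S(S(S(S(add(add(SZ, mul(Z, SSSZ)), add(SZ, Z)))))))
  [14] S(S(S(S(S(add(S(add(Z, mul(Z, SSSZ))), add(SZ, Z)))))))
  [15] S(S(S(S(S(S(add(add(Z, mul(Z, SSSZ)), add(SZ, Z))))))))
  [16] S(S(S(S(S(S(add(mul(Z, SSSZ), add(SZ, Z))))))))
  [17] S(S(S(S(S(S(add(Z, add(SZ, Z))))))))
  [18] S(S(S(S(S(S(add(SZ, Z)))))))
  [19] S(S(S(S(S(S(S(add(Z, Z))))))))
  [20] S^7(Z)

Term B:
  start: add(mul(SSZ, SZ), add(S^4(Z), SZ))
  [1] add(add(SZ, mul(SZ, SZ)), add(S^4(Z), SZ))
  [2] add(S(add(Z, mul(SZ, SZ))), add(S^4(Z), SZ))
  [3] S(add(add(Z, mul(SZ, SZ)), add(S^4(Z), SZ)))
  [4] S(add(mul(SZ, SZ), add(S^4(Z), SZ)))
  [5] S(add(add(SZ, mul(Z, SZ)), add(S^4(Z), SZ)))
  [6] S(add(S(add(Z, mul(Z, SZ))), add(S^4(Z), SZ)))
  [7] S(S(add(add(Z, mul(Z, SZ)), add(S^4(Z), SZ))))
  [8] S(S(add(mul(Z, SZ), add(S^4(Z), SZ))))
  [9] S(S(add(Z, add(S^4(Z), SZ))))
  [10] S(S(add(S^4(Z), SZ)))
  [11] S(S(S(add(SSSZ, SZ))))
  [12] S(S(S(S(add(SSZ, SZ)))))
  [13] S(S(S(S(S(add(SZ, SZ))))))
  [14] S(S(S(S(S(S(add(Z, SZ)))))))
  [15] S^7(Z)

Answer: SAME — A ⇓ S^7(Z), B ⇓ S^7(Z)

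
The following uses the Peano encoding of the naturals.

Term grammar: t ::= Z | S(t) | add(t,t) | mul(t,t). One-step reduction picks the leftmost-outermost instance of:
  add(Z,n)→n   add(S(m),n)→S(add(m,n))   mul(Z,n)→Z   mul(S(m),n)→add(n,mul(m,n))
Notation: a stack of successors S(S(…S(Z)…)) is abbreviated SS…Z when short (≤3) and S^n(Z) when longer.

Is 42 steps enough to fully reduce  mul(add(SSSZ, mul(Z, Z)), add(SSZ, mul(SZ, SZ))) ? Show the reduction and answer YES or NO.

  start: mul(add(SSSZ, mul(Z, Z)), add(SSZ, mul(SZ, SZ)))
  [1] mul(S(add(SSZ, mul(Z, Z))), add(SSZ, mul(SZ, SZ)))
  [2] add(add(SSZ, mul(SZ, SZ)), mul(add(SSZ, mul(Z, Z)), add(SSZ, mul(SZ, SZ))))
  [3] add(S(add(SZ, mul(SZ, SZ))), mul(add(SSZ, mul(Z, Z)), add(SSZ, mul(SZ, SZ))))
  [4] S(add(add(SZ, mul(SZ, SZ)), mul(add(SSZ, mul(Z, Z)), add(SSZ, mul(SZ, SZ)))))
  [5] S(add(S(add(Z, mul(SZ, SZ))), mul(add(SSZ, mul(Z, Z)), add(SSZ, mul(SZ, SZ)))))
  [6] S(S(add(add(Z, mul(SZ, SZ)), mul(add(SSZ, mul(Z, Z)), add(SSZ, mul(SZ, SZ))))))
  [7] S(S(add(mul(SZ, SZ), mul(add(SSZ, mul(Z, Z)), add(SSZ, mul(SZ, SZ))))))
  [8] S(S(add(add(SZ, mul(Z, SZ)), mul(add(SSZ, mul(Z, Z)), add(SSZ, mul(SZ, SZ))))))
  [9] S(S(add(S(add(Z, mul(Z, SZ))), mul(add(SSZ, mul(Z, Z)), add(SSZ, mul(SZ, SZ))))))
  [10] S(S(S(add(add(Z, mul(Z, SZ)), mul(add(SSZ, mul(Z, Z)), add(SSZ, mul(SZ, SZ)))))))
  [11] S(S(S(add(mul(Z, SZ), mul(add(SSZ, mul(Z, Z)), add(SSZ, mul(SZ, SZ)))))))
  [12] S(S(S(add(Z, mul(add(SSZ, mul(Z, Z)), add(SSZ, mul(SZ, SZ)))))))
  [13] S(S(S(mul(add(SSZ, mul(Z, Z)), add(SSZ, mul(SZ, SZ))))))
  [14] S(S(S(mul(S(add(SZ, mul(Z, Z))), add(SSZ, mul(SZ, SZ))))))
  [15] S(S(S(add(add(SSZ, mul(SZ, SZ)), mul(add(SZ, mul(Z, Z)), add(SSZ, mul(SZ, SZ)))))))
  [16] S(S(S(add(S(add(SZ, mul(SZ, SZ))), mul(add(SZ, mul(Z, Z)), add(SSZ, mul(SZ, SZ)))))))
  [17] S(S(S(S(add(add(SZ, mul(SZ, SZ)), mul(add(SZ, mul(Z, Z)), add(SSZ, mul(SZ, SZ))))))))
  [18] S(S(S(S(add(S(add(Z, mul(SZ, SZ))), mul(add(SZ, mul(Z, Z)), add(SSZ, mul(SZ, SZ))))))))
  [19] S(S(S(S(S(add(add(Z, mul(SZ, SZ)), mul(add(SZ, mul(Z, Z)), add(SSZ, mul(SZ, SZ)))))))))
  [20] S(S(S(S(S(add(mul(SZ, SZ), mul(add(SZ, mul(Z, Z)), add(SSZ, mul(SZ, SZ)))))))))
  [21] S(S(S(S(S(add(add(SZ, mul(Z, SZ)), mul(add(SZ, mul(Z, Z)), add(SSZ, mul(SZ, SZ)))))))))
  [22] S(S(S(S(S(add(S(add(Z, mul(Z, SZ))), mul(add(SZ, mul(Z, Z)), add(SSZ, mul(SZ, SZ)))))))))
  [23] S(S(S(S(S(S(add(add(Z, mul(Z, SZ)), mul(add(SZ, mul(Z, Z)), add(SSZ, mul(SZ, SZ))))))))))
  [24] S(S(S(S(S(S(add(mul(Z, SZ), mul(add(SZ, mul(Z, Z)), add(SSZ, mul(SZ, SZ))))))))))
  [25] S(S(S(S(S(S(add(Z, mul(add(SZ, mul(Z, Z)), add(SSZ, mul(SZ, SZ))))))))))
  [26] S(S(S(S(S(S(mul(add(SZ, mul(Z, Z)), add(SSZ, mul(SZ, SZ)))))))))
  [27] S(S(S(S(S(S(mul(S(add(Z, mul(Z, Z))), add(SSZ, mul(SZ, SZ)))))))))
  [28] S(S(S(S(S(S(add(add(SSZ, mul(SZ, SZ)), mul(add(Z, mul(Z, Z)), add(SSZ, mul(SZ, SZ))))))))))
  [29] S(S(S(S(S(S(add(S(add(SZ, mul(SZ, SZ))), mul(add(Z, mul(Z, Z)), add(SSZ, mul(SZ, SZ))))))))))
  [30] S(S(S(S(S(S(S(add(add(SZ, mul(SZ, SZ)), mul(add(Z, mul(Z, Z)), add(SSZ, mul(SZ, SZ)))))))))))
  [31] S(S(S(S(S(S(S(add(S(add(Z, mul(SZ, SZ))), mul(add(Z, mul(Z, Z)), add(SSZ, mul(SZ, SZ)))))))))))
  [32] S(S(S(S(S(S(S(S(add(add(Z, mul(SZ, SZ)), mul(add(Z, mul(Z, Z)), add(SSZ, mul(SZ, SZ))))))))))))
  [33] S(S(S(S(S(S(S(S(add(mul(SZ, SZ), mul(add(Z, mul(Z, Z)), add(SSZ, mul(SZ, SZ))))))))))))
  [34] S(S(S(S(S(S(S(S(add(add(SZ, mul(Z, SZ)), mul(add(Z, mul(Z, Z)), add(SSZ, mul(SZ, SZ))))))))))))
  [35] S(S(S(S(S(S(S(S(add(S(add(Z, mul(Z, SZ))), mul(add(Z, mul(Z, Z)), add(SSZ, mul(SZ, SZ))))))))))))
  [36] S(S(S(S(S(S(S(S(S(add(add(Z, mul(Z, SZ)), mul(add(Z, mul(Z, Z)), add(SSZ, mul(SZ, SZ)))))))))))))
  [37] S(S(S(S(S(S(S(S(S(add(mul(Z, SZ), mul(add(Z, mul(Z, Z)), add(SSZ, mul(SZ, SZ)))))))))))))
  [38] S(S(S(S(S(S(S(S(S(add(Z, mul(add(Z, mul(Z, Z)), add(SSZ, mul(SZ, SZ)))))))))))))
  [39] S(S(S(S(S(S(S(S(S(mul(add(Z, mul(Z, Z)), add(SSZ, mul(SZ, SZ))))))))))))
  [40] S(S(S(S(S(S(S(S(S(mul(mul(Z, Z), add(SSZ, mul(SZ, SZ))))))))))))
  [41] S(S(S(S(S(S(S(S(S(mul(Z, add(SSZ, mul(SZ, SZ))))))))))))
  [42] S^9(Z)

Answer: YES — reaches normal form S^9(Z) in 42 ≤ 42 steps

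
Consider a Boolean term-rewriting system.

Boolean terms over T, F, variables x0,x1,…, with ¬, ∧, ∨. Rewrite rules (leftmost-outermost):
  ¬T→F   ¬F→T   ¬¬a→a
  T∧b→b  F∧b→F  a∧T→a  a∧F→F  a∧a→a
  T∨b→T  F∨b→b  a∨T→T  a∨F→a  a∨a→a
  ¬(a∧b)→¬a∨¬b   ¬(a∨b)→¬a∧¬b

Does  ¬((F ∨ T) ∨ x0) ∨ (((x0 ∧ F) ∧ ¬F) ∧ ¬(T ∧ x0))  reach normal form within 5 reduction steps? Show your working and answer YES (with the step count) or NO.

  start: ¬((F ∨ T) ∨ x0) ∨ (((x0 ∧ F) ∧ ¬F) ∧ ¬(T ∧ x0))
  →1  (¬(F ∨ T) ∧ ¬x0) ∨ (((x0 ∧ F) ∧ ¬F) ∧ ¬(T ∧ x0))
  →2  ((¬F ∧ ¬T) ∧ ¬x0) ∨ (((x0 ∧ F) ∧ ¬F) ∧ ¬(T ∧ x0))
  →3  ((T ∧ ¬T) ∧ ¬x0) ∨ (((x0 ∧ F) ∧ ¬F) ∧ ¬(T ∧ x0))
  →4  (¬T ∧ ¬x0) ∨ (((x0 ∧ F) ∧ ¬F) ∧ ¬(T ∧ x0))
  →5  (F ∧ ¬x0) ∨ (((x0 ∧ F) ∧ ¬F) ∧ ¬(T ∧ x0))

Answer: NO — after 5 steps the term is (F ∧ ¬x0) ∨ (((x0 ∧ F) ∧ ¬F) ∧ ¬(T ∧ x0)), not yet normal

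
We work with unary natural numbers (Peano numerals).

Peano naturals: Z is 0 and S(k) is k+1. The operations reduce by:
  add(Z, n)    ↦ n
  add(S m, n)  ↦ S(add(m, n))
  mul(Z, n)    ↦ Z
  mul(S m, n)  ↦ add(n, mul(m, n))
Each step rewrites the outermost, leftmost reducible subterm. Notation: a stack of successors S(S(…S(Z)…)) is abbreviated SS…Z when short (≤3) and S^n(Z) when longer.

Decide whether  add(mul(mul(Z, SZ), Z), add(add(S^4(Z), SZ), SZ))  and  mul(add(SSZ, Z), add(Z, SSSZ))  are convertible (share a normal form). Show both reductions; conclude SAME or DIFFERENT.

Term A:
  start: add(mul(mul(Z, SZ), Z), add(add(S^4(Z), SZ), SZ))
  step 1: add(mul(Z, Z), add(add(S^4(Z), SZ), SZ))
  step 2: add(Z, add(add(S^4(Z), SZ), SZ))
  step 3: add(add(S^4(Z), SZ), SZ)
  step 4: add(S(add(SSSZ, SZ)), SZ)
  step 5: S(add(add(SSSZ, SZ), SZ))
  step 6: S(add(S(add(SSZ, SZ)), SZ))
  step 7: S(S(add(add(SSZ, SZ), SZ)))
  step 8: S(S(add(S(add(SZ, SZ)), SZ)))
  step 9: S(S(S(add(add(SZ, SZ), SZ))))
  step 10: S(S(S(add(S(add(Z, SZ)), SZ))))
  step 11: S(S(S(S(add(add(Z, SZ), SZ)))))
  step 12: S(S(S(S(add(SZ, SZ)))))
  step 13: S(S(S(S(S(add(Z, SZ))))))
  step 14: S^6(Z)

Term B:
  start: mul(add(SSZ, Z), add(Z, SSSZ))
  step 1: mul(S(add(SZ, Z)), add(Z, SSSZ))
  step 2: add(add(Z, SSSZ), mul(add(SZ, Z), add(Z, SSSZ)))
  step 3: add(SSSZ, mul(add(SZ, Z), add(Z, SSSZ)))
  step 4: S(add(SSZ, mul(add(SZ, Z), add(Z, SSSZ))))
  step 5: S(S(add(SZ, mul(add(SZ, Z), add(Z, SSSZ)))))
  step 6: S(S(S(add(Z, mul(add(SZ, Z), add(Z, SSSZ))))))
  step 7: S(S(S(mul(add(SZ, Z), add(Z, SSSZ)))))
  step 8: S(S(S(mul(S(add(Z, Z)), add(Z, SSSZ)))))
  step 9: S(S(S(add(add(Z, SSSZ), mul(add(Z, Z), add(Z, SSSZ))))))
  step 10: S(S(S(add(SSSZ, mul(add(Z, Z), add(Z, SSSZ))))))
  step 11: S(S(S(S(add(SSZ, mul(add(Z, Z), add(Z, SSSZ)))))))
  step 12: S(S(S(S(S(add(SZ, mul(add(Z, Z), add(Z, SSSZ))))))))
  step 13: S(S(S(S(S(S(add(Z, mul(add(Z, Z), add(Z, SSSZ)))))))))
  step 14: S(S(S(S(S(S(mul(add(Z, Z), add(Z, SSSZ))))))))
  step 15: S(S(S(S(S(S(mul(Z, add(Z, SSSZ))))))))
  step 16: S^6(Z)

Answer: SAME — A ⇓ S^6(Z), B ⇓ S^6(Z)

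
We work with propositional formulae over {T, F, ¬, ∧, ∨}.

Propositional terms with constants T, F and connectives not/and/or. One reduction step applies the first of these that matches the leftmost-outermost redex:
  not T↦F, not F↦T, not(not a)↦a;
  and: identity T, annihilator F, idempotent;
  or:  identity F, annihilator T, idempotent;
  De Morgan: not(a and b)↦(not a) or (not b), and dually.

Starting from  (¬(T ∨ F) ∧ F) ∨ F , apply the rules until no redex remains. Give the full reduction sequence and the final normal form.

  start: (¬(T ∨ F) ∧ F) ∨ F
  →1  ¬(T ∨ F) ∧ F
  →2  F

Answer: normal form = F  (in 2 steps)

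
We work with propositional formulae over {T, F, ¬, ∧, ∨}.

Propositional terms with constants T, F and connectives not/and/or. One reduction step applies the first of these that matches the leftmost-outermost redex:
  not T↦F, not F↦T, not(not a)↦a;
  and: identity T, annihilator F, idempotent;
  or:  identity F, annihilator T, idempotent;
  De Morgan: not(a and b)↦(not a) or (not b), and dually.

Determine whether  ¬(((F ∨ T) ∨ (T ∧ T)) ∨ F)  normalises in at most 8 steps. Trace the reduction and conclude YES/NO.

Answer: YES — reaches normal form F in 8 ≤ 8 steps

Derivation:
  start: ¬(((F ∨ T) ∨ (T ∧ T)) ∨ F)
  →1  ¬((F ∨ T) ∨ (T ∧ T)) ∧ ¬F
  →2  (¬(F ∨ T) ∧ ¬(T ∧ T)) ∧ ¬F
  →3  ((¬F ∧ ¬T) ∧ ¬(T ∧ T)) ∧ ¬F
  →4  ((T ∧ ¬T) ∧ ¬(T ∧ T)) ∧ ¬F
  →5  (¬T ∧ ¬(T ∧ T)) ∧ ¬F
  →6  (F ∧ ¬(T ∧ T)) ∧ ¬F
  →7  F ∧ ¬F
  →8  F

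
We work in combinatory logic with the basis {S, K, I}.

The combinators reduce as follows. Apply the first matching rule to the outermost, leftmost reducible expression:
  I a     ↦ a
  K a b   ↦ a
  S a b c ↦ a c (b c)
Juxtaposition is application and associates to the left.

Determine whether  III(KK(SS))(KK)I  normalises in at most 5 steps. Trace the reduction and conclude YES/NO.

Answer: YES — reaches normal form KK in 5 ≤ 5 steps

Reduction:
  start: III(KK(SS))(KK)I
  →1  II(KK(SS))(KK)I
  →2  I(KK(SS))(KK)I
  →3  KK(SS)(KK)I
  →4  K(KK)I
  →5  KK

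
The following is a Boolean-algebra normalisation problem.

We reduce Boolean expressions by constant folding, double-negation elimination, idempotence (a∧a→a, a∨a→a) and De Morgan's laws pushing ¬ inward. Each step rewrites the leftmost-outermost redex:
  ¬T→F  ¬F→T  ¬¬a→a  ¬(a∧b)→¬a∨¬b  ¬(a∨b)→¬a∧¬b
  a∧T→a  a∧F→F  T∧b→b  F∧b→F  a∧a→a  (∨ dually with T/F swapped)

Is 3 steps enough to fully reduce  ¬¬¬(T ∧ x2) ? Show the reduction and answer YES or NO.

Answer: NO — after 3 steps the term is F ∨ ¬x2, not yet normal

Derivation:
  start: ¬¬¬(T ∧ x2)
  [1] ¬(T ∧ x2)
  [2] ¬T ∨ ¬x2
  [3] F ∨ ¬x2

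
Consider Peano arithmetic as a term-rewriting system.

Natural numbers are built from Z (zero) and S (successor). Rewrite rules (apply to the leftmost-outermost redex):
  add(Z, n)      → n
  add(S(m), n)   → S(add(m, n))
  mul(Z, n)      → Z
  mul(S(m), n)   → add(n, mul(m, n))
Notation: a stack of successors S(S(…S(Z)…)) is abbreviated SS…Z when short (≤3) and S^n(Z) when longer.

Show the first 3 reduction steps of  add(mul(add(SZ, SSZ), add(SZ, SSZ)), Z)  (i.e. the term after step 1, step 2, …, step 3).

  start: add(mul(add(SZ, SSZ), add(SZ, SSZ)), Z)
  →1  add(mul(S(add(Z, SSZ)), add(SZ, SSZ)), Z)
  →2  add(add(add(SZ, SSZ), mul(add(Z, SSZ), add(SZ, SSZ))), Z)
  →3  add(add(S(add(Z, SSZ)), mul(add(Z, SSZ), add(SZ, SSZ))), Z)

Answer: after 3 steps: add(add(S(add(Z, SSZ)), mul(add(Z, SSZ), add(SZ, SSZ))), Z)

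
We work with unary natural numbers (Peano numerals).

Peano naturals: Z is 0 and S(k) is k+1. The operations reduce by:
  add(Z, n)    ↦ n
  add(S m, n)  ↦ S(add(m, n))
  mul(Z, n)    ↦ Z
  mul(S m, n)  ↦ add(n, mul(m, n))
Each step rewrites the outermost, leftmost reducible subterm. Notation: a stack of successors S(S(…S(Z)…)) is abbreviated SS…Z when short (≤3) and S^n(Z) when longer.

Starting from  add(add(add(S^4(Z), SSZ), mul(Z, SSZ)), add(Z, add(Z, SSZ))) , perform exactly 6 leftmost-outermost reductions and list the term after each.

Answer: after 6 steps: S(S(add(add(add(SSZ, SSZ), mul(Z, SSZ)), add(Z, add(Z, SSZ)))))

Working:
  start: add(add(add(S^4(Z), SSZ), mul(Z, SSZ)), add(Z, add(Z, SSZ)))
  step 1: add(add(S(add(SSSZ, SSZ)), mul(Z, SSZ)), add(Z, add(Z, SSZ)))
  step 2: add(S(add(add(SSSZ, SSZ), mul(Z, SSZ))), add(Z, add(Z, SSZ)))
  step 3: S(add(add(add(SSSZ, SSZ), mul(Z, SSZ)), add(Z, add(Z, SSZ))))
  step 4: S(add(add(S(add(SSZ, SSZ)), mul(Z, SSZ)), add(Z, add(Z, SSZ))))
  step 5: S(add(S(add(add(SSZ, SSZ), mul(Z, SSZ))), add(Z, add(Z, SSZ))))
  step 6: S(S(add(add(add(SSZ, SSZ), mul(Z, SSZ)), add(Z, add(Z, SSZ)))))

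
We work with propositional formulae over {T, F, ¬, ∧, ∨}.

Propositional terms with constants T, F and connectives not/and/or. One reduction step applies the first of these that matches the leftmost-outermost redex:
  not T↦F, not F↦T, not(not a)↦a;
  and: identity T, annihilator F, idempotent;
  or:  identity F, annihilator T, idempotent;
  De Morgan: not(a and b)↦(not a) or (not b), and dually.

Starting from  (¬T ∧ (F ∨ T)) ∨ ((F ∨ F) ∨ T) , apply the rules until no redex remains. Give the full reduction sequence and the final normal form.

Answer: normal form = T  (in 4 steps)

Working:
  start: (¬T ∧ (F ∨ T)) ∨ ((F ∨ F) ∨ T)
  →1  (F ∧ (F ∨ T)) ∨ ((F ∨ F) ∨ T)
  →2  F ∨ ((F ∨ F) ∨ T)
  →3  (F ∨ F) ∨ T
  →4  T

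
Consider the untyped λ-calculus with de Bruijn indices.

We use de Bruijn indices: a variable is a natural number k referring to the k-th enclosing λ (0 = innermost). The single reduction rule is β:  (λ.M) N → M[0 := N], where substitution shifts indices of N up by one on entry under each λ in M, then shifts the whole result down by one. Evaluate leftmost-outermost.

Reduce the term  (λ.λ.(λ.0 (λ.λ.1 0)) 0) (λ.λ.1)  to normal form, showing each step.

  start: (λ.λ.(λ.0 (λ.λ.1 0)) 0) (λ.λ.1)
  [1] λ.(λ.0 (λ.λ.1 0)) 0
  [2] λ.0 (λ.λ.1 0)

Answer: normal form = λ.0 (λ.λ.1 0)  (in 2 steps)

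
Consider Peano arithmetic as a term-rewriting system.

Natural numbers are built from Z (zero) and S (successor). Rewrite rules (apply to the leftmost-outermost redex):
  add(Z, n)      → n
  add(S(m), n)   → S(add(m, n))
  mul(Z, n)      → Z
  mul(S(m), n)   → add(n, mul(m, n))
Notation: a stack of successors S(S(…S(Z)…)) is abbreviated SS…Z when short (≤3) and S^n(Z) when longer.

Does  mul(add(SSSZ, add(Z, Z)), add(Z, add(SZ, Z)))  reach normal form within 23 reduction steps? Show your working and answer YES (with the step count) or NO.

Answer: NO — after 23 steps the term is S(S(S(mul(Z, add(Z, add(SZ, Z)))))), not yet normal

Derivation:
  start: mul(add(SSSZ, add(Z, Z)), add(Z, add(SZ, Z)))
  [1] mul(S(add(SSZ, add(Z, Z))), add(Z, add(SZ, Z)))
  [2] add(add(Z, add(SZ, Z)), mul(add(SSZ, add(Z, Z)), add(Z, add(SZ, Z))))
  [3] add(add(SZ, Z), mul(add(SSZ, add(Z, Z)), add(Z, add(SZ, Z))))
  [4] add(S(add(Z, Z)), mul(add(SSZ, add(Z, Z)), add(Z, add(SZ, Z))))
  [5] S(add(add(Z, Z), mul(add(SSZ, add(Z, Z)), add(Z, add(SZ, Z)))))
  [6] S(add(Z, mul(add(SSZ, add(Z, Z)), add(Z, add(SZ, Z)))))
  [7] S(mul(add(SSZ, add(Z, Z)), add(Z, add(SZ, Z))))
  [8] S(mul(S(add(SZ, add(Z, Z))), add(Z, add(SZ, Z))))
  [9] S(add(add(Z, add(SZ, Z)), mul(add(SZ, add(Z, Z)), add(Z, add(SZ, Z)))))
  [10] S(add(add(SZ, Z), mul(add(SZ, add(Z, Z)), add(Z, add(SZ, Z)))))
  [11] S(add(S(add(Z, Z)), mul(add(SZ, add(Z, Z)), add(Z, add(SZ, Z)))))
  [12] S(S(add(add(Z, Z), mul(add(SZ, add(Z, Z)), add(Z, add(SZ, Z))))))
  [13] S(S(add(Z, mul(add(SZ, add(Z, Z)), add(Z, add(SZ, Z))))))
  [14] S(S(mul(add(SZ, add(Z, Z)), add(Z, add(SZ, Z)))))
  [15] S(S(mul(S(add(Z, add(Z, Z))), add(Z, add(SZ, Z)))))
  [16] S(S(add(add(Z, add(SZ, Z)), mul(add(Z, add(Z, Z)), add(Z, add(SZ, Z))))))
  [17] S(S(add(add(SZ, Z), mul(add(Z, add(Z, Z)), add(Z, add(SZ, Z))))))
  [18] S(S(add(S(add(Z, Z)), mul(add(Z, add(Z, Z)), add(Z, add(SZ, Z))))))
  [19] S(S(S(add(add(Z, Z), mul(add(Z, add(Z, Z)), add(Z, add(SZ, Z)))))))
  [20] S(S(S(add(Z, mul(add(Z, add(Z, Z)), add(Z, add(SZ, Z)))))))
  [21] S(S(S(mul(add(Z, add(Z, Z)), add(Z, add(SZ, Z))))))
  [22] S(S(S(mul(add(Z, Z), add(Z, add(SZ, Z))))))
  [23] S(S(S(mul(Z, add(Z, add(SZ, Z))))))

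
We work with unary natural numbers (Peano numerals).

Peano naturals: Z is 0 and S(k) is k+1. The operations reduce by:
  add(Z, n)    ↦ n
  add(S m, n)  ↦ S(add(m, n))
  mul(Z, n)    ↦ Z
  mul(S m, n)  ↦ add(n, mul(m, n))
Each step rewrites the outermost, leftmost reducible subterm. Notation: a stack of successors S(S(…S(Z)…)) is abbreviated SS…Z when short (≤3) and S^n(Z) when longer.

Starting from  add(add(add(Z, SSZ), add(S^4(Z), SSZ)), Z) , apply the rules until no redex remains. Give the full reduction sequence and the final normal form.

Answer: normal form = S^8(Z)  (in 18 steps)

Working:
  start: add(add(add(Z, SSZ), add(S^4(Z), SSZ)), Z)
  [1] add(add(SSZ, add(S^4(Z), SSZ)), Z)
  [2] add(S(add(SZ, add(S^4(Z), SSZ))), Z)
  [3] S(add(add(SZ, add(S^4(Z), SSZ)), Z))
  [4] S(add(S(add(Z, add(S^4(Z), SSZ))), Z))
  [5] S(S(add(add(Z, add(S^4(Z), SSZ)), Z)))
  [6] S(S(add(add(S^4(Z), SSZ), Z)))
  [7] S(S(add(S(add(SSSZ, SSZ)), Z)))
  [8] S(S(S(add(add(SSSZ, SSZ), Z))))
  [9] S(S(S(add(S(add(SSZ, SSZ)), Z))))
  [10] S(S(S(S(add(add(SSZ, SSZ), Z)))))
  [11] S(S(S(S(add(S(add(SZ, SSZ)), Z)))))
  [12] S(S(S(S(S(add(add(SZ, SSZ), Z))))))
  [13] S(S(S(S(S(add(S(add(Z, SSZ)), Z))))))
  [14] S(S(S(S(S(S(add(add(Z, SSZ), Z)))))))
  [15] S(S(S(S(S(S(add(SSZ, Z)))))))
  [16] S(S(S(S(S(S(S(add(SZ, Z))))))))
  [17] S(S(S(S(S(S(S(S(add(Z, Z)))))))))
  [18] S^8(Z)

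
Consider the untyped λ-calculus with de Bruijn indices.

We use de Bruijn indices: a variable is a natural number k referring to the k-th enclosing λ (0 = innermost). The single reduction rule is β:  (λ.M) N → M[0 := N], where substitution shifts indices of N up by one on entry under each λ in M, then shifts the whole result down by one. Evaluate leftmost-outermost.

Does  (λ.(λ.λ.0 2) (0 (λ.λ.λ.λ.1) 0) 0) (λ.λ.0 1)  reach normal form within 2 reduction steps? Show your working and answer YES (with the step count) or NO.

Answer: NO — after 2 steps the term is (λ.0 (λ.λ.0 1)) (λ.λ.0 1), not yet normal

Working:
  start: (λ.(λ.λ.0 2) (0 (λ.λ.λ.λ.1) 0) 0) (λ.λ.0 1)
  [1] (λ.λ.0 (λ.λ.0 1)) ((λ.λ.0 1) (λ.λ.λ.λ.1) (λ.λ.0 1)) (λ.λ.0 1)
  [2] (λ.0 (λ.λ.0 1)) (λ.λ.0 1)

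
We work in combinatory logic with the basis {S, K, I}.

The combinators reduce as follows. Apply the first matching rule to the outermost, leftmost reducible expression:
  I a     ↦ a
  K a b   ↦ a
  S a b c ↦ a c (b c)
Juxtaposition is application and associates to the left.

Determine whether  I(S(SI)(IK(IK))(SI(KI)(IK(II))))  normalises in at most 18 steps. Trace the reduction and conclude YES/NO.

  start: I(S(SI)(IK(IK))(SI(KI)(IK(II))))
  step 1: S(SI)(IK(IK))(SI(KI)(IK(II)))
  step 2: SI(SI(KI)(IK(II)))(IK(IK)(SI(KI)(IK(II))))
  step 3: I(IK(IK)(SI(KI)(IK(II))))(SI(KI)(IK(II))(IK(IK)(SI(KI)(IK(II)))))
  step 4: IK(IK)(SI(KI)(IK(II)))(SI(KI)(IK(II))(IK(IK)(SI(KI)(IK(II)))))
  step 5: K(IK)(SI(KI)(IK(II)))(SI(KI)(IK(II))(IK(IK)(SI(KI)(IK(II)))))
  step 6: IK(SI(KI)(IK(II))(IK(IK)(SI(KI)(IK(II)))))
  step 7: K(SI(KI)(IK(II))(IK(IK)(SI(KI)(IK(II)))))
  step 8: K(I(IK(II))(KI(IK(II)))(IK(IK)(SI(KI)(IK(II)))))
  step 9: K(IK(II)(KI(IK(II)))(IK(IK)(SI(KI)(IK(II)))))
  step 10: K(K(II)(KI(IK(II)))(IK(IK)(SI(KI)(IK(II)))))
  step 11: K(II(IK(IK)(SI(KI)(IK(II)))))
  step 12: K(I(IK(IK)(SI(KI)(IK(II)))))
  step 13: K(IK(IK)(SI(KI)(IK(II))))
  step 14: K(K(IK)(SI(KI)(IK(II))))
  step 15: K(IK)
  step 16: KK

Answer: YES — reaches normal form KK in 16 ≤ 18 steps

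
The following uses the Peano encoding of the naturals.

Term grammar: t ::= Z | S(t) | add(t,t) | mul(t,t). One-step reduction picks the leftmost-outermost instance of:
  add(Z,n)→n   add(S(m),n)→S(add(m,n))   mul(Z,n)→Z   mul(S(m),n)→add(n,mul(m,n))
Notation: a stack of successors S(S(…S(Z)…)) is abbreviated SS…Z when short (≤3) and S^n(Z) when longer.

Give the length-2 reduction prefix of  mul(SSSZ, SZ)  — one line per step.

  start: mul(SSSZ, SZ)
  →1  add(SZ, mul(SSZ, SZ))
  →2  S(add(Z, mul(SSZ, SZ)))

Answer: after 2 steps: S(add(Z, mul(SSZ, SZ)))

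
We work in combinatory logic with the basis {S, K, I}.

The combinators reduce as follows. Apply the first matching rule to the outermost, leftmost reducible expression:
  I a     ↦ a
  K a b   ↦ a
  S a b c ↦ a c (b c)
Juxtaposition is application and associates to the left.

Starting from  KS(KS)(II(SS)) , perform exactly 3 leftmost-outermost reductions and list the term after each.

  start: KS(KS)(II(SS))
  →1  S(II(SS))
  →2  S(I(SS))
  →3  S(SS)

Answer: after 3 steps: S(SS)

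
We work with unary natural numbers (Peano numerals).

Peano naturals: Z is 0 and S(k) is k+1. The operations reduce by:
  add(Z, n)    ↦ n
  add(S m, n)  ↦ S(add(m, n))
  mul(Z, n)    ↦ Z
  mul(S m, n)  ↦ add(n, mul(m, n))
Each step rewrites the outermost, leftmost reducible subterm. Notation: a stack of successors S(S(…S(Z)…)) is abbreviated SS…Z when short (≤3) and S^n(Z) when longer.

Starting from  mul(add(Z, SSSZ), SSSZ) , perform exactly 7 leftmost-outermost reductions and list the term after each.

Answer: after 7 steps: S(S(S(add(SSSZ, mul(SZ, SSSZ)))))

Derivation:
  start: mul(add(Z, SSSZ), SSSZ)
  →1  mul(SSSZ, SSSZ)
  →2  add(SSSZ, mul(SSZ, SSSZ))
  →3  S(add(SSZ, mul(SSZ, SSSZ)))
  →4  S(S(add(SZ, mul(SSZ, SSSZ))))
  →5  S(S(S(add(Z, mul(SSZ, SSSZ)))))
  →6  S(S(S(mul(SSZ, SSSZ))))
  →7  S(S(S(add(SSSZ, mul(SZ, SSSZ)))))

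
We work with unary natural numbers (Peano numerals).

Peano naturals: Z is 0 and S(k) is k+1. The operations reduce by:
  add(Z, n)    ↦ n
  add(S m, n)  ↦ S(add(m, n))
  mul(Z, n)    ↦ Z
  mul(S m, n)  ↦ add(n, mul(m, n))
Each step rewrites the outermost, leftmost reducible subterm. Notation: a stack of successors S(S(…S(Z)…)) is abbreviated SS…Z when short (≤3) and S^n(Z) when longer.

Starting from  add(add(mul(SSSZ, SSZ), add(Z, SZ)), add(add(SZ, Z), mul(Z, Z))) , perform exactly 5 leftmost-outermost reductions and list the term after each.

  start: add(add(mul(SSSZ, SSZ), add(Z, SZ)), add(add(SZ, Z), mul(Z, Z)))
  step 1: add(add(add(SSZ, mul(SSZ, SSZ)), add(Z, SZ)), add(add(SZ, Z), mul(Z, Z)))
  step 2: add(add(S(add(SZ, mul(SSZ, SSZ))), add(Z, SZ)), add(add(SZ, Z), mul(Z, Z)))
  step 3: add(S(add(add(SZ, mul(SSZ, SSZ)), add(Z, SZ))), add(add(SZ, Z), mul(Z, Z)))
  step 4: S(add(add(add(SZ, mul(SSZ, SSZ)), add(Z, SZ)), add(add(SZ, Z), mul(Z, Z))))
  step 5: S(add(add(S(add(Z, mul(SSZ, SSZ))), add(Z, SZ)), add(add(SZ, Z), mul(Z, Z))))

Answer: after 5 steps: S(add(add(S(add(Z, mul(SSZ, SSZ))), add(Z, SZ)), add(add(SZ, Z), mul(Z, Z))))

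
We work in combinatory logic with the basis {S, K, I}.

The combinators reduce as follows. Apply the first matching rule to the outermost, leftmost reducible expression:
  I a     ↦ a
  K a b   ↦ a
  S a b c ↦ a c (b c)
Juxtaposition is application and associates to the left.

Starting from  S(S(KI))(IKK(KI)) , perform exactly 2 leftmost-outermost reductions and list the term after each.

Answer: after 2 steps: S(S(KI))K

Reduction:
  start: S(S(KI))(IKK(KI))
  [1] S(S(KI))(KK(KI))
  [2] S(S(KI))K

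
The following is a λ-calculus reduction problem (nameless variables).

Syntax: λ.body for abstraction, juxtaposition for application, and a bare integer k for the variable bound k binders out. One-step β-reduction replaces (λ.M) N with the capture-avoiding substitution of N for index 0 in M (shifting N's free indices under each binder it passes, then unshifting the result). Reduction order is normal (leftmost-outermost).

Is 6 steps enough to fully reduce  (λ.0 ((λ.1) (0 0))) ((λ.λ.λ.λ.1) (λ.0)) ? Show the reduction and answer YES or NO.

Answer: YES — reaches normal form λ.λ.1 in 3 ≤ 6 steps

Reduction:
  start: (λ.0 ((λ.1) (0 0))) ((λ.λ.λ.λ.1) (λ.0))
  →1  (λ.λ.λ.λ.1) (λ.0) ((λ.(λ.λ.λ.λ.1) (λ.0)) ((λ.λ.λ.λ.1) (λ.0) ((λ.λ.λ.λ.1) (λ.0))))
  →2  (λ.λ.λ.1) ((λ.(λ.λ.λ.λ.1) (λ.0)) ((λ.λ.λ.λ.1) (λ.0) ((λ.λ.λ.λ.1) (λ.0))))
  →3  λ.λ.1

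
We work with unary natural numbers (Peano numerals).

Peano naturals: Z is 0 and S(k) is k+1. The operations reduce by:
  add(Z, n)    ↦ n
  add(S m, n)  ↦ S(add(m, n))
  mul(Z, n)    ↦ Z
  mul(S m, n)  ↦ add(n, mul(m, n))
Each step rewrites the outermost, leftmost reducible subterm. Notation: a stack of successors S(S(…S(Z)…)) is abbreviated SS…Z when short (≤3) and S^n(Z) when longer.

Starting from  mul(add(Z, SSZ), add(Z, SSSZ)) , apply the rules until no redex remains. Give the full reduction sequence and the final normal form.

Answer: normal form = S^6(Z)  (in 14 steps)

Reduction:
  start: mul(add(Z, SSZ), add(Z, SSSZ))
  [1] mul(SSZ, add(Z, SSSZ))
  [2] add(add(Z, SSSZ), mul(SZ, add(Z, SSSZ)))
  [3] add(SSSZ, mul(SZ, add(Z, SSSZ)))
  [4] S(add(SSZ, mul(SZ, add(Z, SSSZ))))
  [5] S(S(add(SZ, mul(SZ, add(Z, SSSZ)))))
  [6] S(S(S(add(Z, mul(SZ, add(Z, SSSZ))))))
  [7] S(S(S(mul(SZ, add(Z, SSSZ)))))
  [8] S(S(S(add(add(Z, SSSZ), mul(Z, add(Z, SSSZ))))))
  [9] S(S(S(add(SSSZ, mul(Z, add(Z, SSSZ))))))
  [10] S(S(S(S(add(SSZ, mul(Z, add(Z, SSSZ)))))))
  [11] S(S(S(S(S(add(SZ, mul(Z, add(Z, SSSZ))))))))
  [12] S(S(S(S(S(S(add(Z, mul(Z, add(Z, SSSZ)))))))))
  [13] S(S(S(S(S(S(mul(Z, add(Z, SSSZ))))))))
  [14] S^6(Z)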